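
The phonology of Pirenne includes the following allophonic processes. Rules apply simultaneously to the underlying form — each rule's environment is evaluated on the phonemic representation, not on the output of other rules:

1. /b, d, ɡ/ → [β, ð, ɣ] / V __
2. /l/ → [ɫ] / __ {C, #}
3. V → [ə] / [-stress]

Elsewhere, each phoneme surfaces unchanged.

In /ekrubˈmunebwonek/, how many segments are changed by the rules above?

7

Segments that undergo a rule: /e/ → [ə] (rule 3); /u/ → [ə] (rule 3); /b/ → [β] (rule 1); /e/ → [ə] (rule 3); /b/ → [β] (rule 1); /o/ → [ə] (rule 3); /e/ → [ə] (rule 3).
All other segments surface unchanged.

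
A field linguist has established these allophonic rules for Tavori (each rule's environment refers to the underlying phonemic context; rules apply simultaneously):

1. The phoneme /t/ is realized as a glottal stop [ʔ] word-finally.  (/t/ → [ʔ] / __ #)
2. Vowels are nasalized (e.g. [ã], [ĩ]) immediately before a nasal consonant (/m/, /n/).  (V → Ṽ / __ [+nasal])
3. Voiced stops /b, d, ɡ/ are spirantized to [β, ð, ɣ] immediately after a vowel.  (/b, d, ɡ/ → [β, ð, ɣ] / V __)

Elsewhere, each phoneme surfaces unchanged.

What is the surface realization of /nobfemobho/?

/n/ (word-initial) is unaffected → [n].
/o/ (between /n/ and /b/): rule 2 targets it, but not before a nasal consonant → unchanged [o].
/b/ (between /o/ and /f/) occurs immediately after a vowel → [β] by rule 3.
/f/ (between /b/ and /e/) is unaffected → [f].
Rule 2 applies to /e/ (between /f/ and /m/: before a nasal consonant) → [ẽ].
/m/ (between /e/ and /o/) is unaffected → [m].
/o/ (between /m/ and /b/) fails the environment for rule 2, so it stays [o].
/b/ — between /o/ and /h/, immediately after a vowel — surfaces as [β] (rule 3).
/h/ (between /b/ and /o/) is unaffected → [h].
/o/ (word-final): rule 2 targets it, but not before a nasal consonant → unchanged [o].

[noβfẽmoβho]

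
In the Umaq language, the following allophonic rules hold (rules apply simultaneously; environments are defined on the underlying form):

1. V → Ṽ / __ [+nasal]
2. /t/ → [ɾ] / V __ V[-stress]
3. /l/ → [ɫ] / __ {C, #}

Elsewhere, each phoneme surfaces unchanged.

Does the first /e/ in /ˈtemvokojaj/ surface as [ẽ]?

Rule 1 applies to /e/ (between /t/ and /m/: before a nasal consonant) → [ẽ].
The actual realization is [ẽ], which matches [ẽ].

Yes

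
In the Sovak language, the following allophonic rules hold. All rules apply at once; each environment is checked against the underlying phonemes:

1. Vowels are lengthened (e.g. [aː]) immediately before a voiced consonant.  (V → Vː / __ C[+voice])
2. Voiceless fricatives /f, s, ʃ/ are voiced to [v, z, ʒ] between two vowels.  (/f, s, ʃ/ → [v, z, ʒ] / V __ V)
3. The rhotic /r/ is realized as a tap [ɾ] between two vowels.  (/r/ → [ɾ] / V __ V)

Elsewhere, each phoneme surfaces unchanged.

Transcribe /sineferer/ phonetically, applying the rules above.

[siːneveːɾeːr]

/s/ (word-initial) is in the target of rule 2 but the environment (between two vowels) is not met → [s].
/i/ — between /s/ and /n/, before a voiced consonant — surfaces as [iː] (rule 1).
/n/ — not in any rule's target class → [n].
/e/ — between /n/ and /f/; rule 1 does not apply here → [e].
/f/ (between /e/ and /e/): between two vowels, so rule 2 applies → [v].
/e/ meets the environment for rule 1 (before a voiced consonant) → [eː].
/r/ (between /e/ and /e/): between two vowels, so rule 3 applies → [ɾ].
Rule 1 applies to /e/ (between /r/ and /r/: before a voiced consonant) → [eː].
/r/ (word-final): rule 3 targets it, but not between two vowels → unchanged [r].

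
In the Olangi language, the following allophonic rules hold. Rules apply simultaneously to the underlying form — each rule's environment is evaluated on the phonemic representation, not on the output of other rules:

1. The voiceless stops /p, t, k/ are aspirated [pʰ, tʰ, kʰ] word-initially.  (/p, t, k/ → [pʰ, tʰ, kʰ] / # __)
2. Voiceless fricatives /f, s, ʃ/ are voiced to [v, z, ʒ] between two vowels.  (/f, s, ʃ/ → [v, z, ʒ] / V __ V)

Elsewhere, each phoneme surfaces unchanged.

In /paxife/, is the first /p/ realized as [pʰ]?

/p/ meets the environment for rule 1 (word-initially) → [pʰ].
The actual realization is [pʰ], which matches [pʰ].

Yes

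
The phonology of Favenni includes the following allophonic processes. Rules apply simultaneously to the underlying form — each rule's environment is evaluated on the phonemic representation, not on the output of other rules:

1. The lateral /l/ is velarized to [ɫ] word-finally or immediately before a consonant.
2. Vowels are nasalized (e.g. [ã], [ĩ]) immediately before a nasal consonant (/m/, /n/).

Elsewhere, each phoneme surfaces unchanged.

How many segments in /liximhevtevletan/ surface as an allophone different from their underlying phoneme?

Segments that undergo a rule: /i/ → [ĩ] (rule 2); /a/ → [ã] (rule 2).
All other segments surface unchanged.

2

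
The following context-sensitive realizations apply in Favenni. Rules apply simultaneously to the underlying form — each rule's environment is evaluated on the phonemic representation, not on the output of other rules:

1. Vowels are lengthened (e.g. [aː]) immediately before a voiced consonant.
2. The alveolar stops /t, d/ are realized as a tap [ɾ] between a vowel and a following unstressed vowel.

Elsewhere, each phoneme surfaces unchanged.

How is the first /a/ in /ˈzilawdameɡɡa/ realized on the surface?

[aː]

/a/ (between /l/ and /w/): before a voiced consonant, so rule 1 applies → [aː].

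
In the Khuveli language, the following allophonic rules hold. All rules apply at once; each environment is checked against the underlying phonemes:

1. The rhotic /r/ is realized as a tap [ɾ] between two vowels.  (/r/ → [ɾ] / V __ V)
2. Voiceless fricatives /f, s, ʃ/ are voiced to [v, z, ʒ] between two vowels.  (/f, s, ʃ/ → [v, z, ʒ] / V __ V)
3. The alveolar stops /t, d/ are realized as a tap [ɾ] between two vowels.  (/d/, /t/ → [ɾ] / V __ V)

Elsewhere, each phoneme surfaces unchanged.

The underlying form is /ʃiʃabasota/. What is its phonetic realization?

[ʃiʒabazoɾa]

/ʃ/ (word-initial): rule 2 targets it, but not between two vowels → unchanged [ʃ].
/i/ (between /ʃ/ and /ʃ/): no rule targets it → [i].
/ʃ/ — between /i/ and /a/, between two vowels — surfaces as [ʒ] (rule 2).
/a/ stays [a].
/b/ (between /a/ and /a/): no rule targets it → [b].
/a/ (between /b/ and /s/) is unaffected → [a].
/s/ meets the environment for rule 2 (between two vowels) → [z].
/o/ (between /s/ and /t/) is unaffected → [o].
Rule 3 applies to /t/ (between /o/ and /a/: between two vowels) → [ɾ].
/a/ stays [a].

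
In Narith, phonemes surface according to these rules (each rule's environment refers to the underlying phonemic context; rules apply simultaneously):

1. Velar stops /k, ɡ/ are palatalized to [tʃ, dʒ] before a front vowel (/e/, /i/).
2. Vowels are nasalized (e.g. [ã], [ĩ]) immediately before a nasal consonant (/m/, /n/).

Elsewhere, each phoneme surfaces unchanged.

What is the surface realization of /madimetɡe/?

[madĩmetdʒe]

/a/ — between /m/ and /d/; rule 2 does not apply here → [a].
/i/ (between /d/ and /m/): before a nasal consonant, so rule 2 applies → [ĩ].
/e/ (between /m/ and /t/) fails the environment for rule 2, so it stays [e].
/ɡ/ — between /t/ and /e/, before a front vowel — surfaces as [dʒ] (rule 1).
/e/ — word-final; rule 2 does not apply here → [e].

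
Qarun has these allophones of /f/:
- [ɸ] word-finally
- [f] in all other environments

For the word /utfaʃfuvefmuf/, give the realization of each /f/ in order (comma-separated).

[f], [f], [f], [ɸ]

Occurrence 1 (position 3): no conditioning environment matches → elsewhere allophone [f].
Occurrence 2 (position 6): no conditioning environment matches → elsewhere allophone [f].
Occurrence 3 (position 10): no conditioning environment matches → elsewhere allophone [f].
Occurrence 4 (position 13): word-finally → [ɸ].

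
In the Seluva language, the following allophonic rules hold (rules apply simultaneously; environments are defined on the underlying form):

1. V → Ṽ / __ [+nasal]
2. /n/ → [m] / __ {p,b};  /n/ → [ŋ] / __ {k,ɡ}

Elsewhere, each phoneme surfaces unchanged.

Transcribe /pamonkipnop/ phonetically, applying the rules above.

[pãmõŋkipnop]

/p/ (word-initial) is unaffected → [p].
/a/ (between /p/ and /m/) occurs before a nasal consonant → [ã] by rule 1.
/m/ (between /a/ and /o/): no rule targets it → [m].
/o/ (between /m/ and /n/) occurs before a nasal consonant → [õ] by rule 1.
/n/ meets the environment for rule 2 (before a labial or velar stop) → [ŋ].
/k/ stays [k].
/i/ (between /k/ and /p/) is in the target of rule 1 but the environment (before a nasal consonant) is not met → [i].
/p/ stays [p].
/n/ (between /p/ and /o/) is in the target of rule 2 but the environment (before a labial or velar stop) is not met → [n].
/o/ (between /n/ and /p/) is in the target of rule 1 but the environment (before a nasal consonant) is not met → [o].
/p/ — not in any rule's target class → [p].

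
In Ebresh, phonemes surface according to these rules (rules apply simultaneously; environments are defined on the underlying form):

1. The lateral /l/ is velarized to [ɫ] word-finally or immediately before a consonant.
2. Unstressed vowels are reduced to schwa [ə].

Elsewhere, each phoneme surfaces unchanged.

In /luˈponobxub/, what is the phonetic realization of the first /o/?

[o]

/o/ — between /p/ and /n/; rule 2 does not apply here → [o].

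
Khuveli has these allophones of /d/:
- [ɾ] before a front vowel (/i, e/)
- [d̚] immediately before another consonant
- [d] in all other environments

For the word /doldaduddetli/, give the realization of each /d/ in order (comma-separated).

Occurrence 1 (position 1): no conditioning environment matches → elsewhere allophone [d].
Occurrence 2 (position 4): no conditioning environment matches → elsewhere allophone [d].
Occurrence 3 (position 6): no conditioning environment matches → elsewhere allophone [d].
Occurrence 4 (position 8): immediately before another consonant → [d̚].
Occurrence 5 (position 9): before a front vowel (/i, e/) → [ɾ].

[d], [d], [d], [d̚], [ɾ]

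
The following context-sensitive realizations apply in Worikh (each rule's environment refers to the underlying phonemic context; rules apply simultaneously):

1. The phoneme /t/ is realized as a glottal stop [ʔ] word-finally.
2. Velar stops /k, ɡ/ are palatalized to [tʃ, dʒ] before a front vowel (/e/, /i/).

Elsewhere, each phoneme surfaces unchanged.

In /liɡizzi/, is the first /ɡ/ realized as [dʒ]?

Yes

/ɡ/ (between /i/ and /i/): before a front vowel, so rule 2 applies → [dʒ].
The actual realization is [dʒ], which matches [dʒ].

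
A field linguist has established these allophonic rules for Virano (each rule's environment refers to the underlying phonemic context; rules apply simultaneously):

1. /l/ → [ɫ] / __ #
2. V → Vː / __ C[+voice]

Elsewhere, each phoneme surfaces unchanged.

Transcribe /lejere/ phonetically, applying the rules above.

[leːjeːre]

/l/ (word-initial) fails the environment for rule 1, so it stays [l].
/e/ — between /l/ and /j/, before a voiced consonant — surfaces as [eː] (rule 2).
/j/ (between /e/ and /e/) is unaffected → [j].
/e/ meets the environment for rule 2 (before a voiced consonant) → [eː].
/r/ — not in any rule's target class → [r].
/e/ (word-final): rule 2 targets it, but not before a voiced consonant → unchanged [e].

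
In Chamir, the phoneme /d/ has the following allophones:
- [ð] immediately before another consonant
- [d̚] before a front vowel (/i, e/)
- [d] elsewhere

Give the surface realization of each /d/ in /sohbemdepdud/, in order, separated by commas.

[d̚], [d], [d]

Occurrence 1 (position 7): before a front vowel (/i, e/) → [d̚].
Occurrence 2 (position 10): no conditioning environment matches → elsewhere allophone [d].
Occurrence 3 (position 12): no conditioning environment matches → elsewhere allophone [d].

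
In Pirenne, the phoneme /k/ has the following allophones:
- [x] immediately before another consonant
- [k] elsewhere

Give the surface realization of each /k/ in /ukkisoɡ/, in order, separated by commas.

[x], [k]

Occurrence 1 (position 2): immediately before another consonant → [x].
Occurrence 2 (position 3): no conditioning environment matches → elsewhere allophone [k].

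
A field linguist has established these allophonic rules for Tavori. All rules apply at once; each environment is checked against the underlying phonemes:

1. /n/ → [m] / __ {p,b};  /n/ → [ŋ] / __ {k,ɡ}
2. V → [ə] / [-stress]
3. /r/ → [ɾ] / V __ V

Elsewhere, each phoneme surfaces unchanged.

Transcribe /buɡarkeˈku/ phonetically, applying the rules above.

/b/ stays [b].
/u/ (between /b/ and /ɡ/): in an unstressed syllable, so rule 2 applies → [ə].
/ɡ/ stays [ɡ].
/a/ (between /ɡ/ and /r/): in an unstressed syllable, so rule 2 applies → [ə].
/r/ (between /a/ and /k/): rule 3 targets it, but not between two vowels → unchanged [r].
/k/ (between /r/ and /e/) is unaffected → [k].
/e/ meets the environment for rule 2 (in an unstressed syllable) → [ə].
/k/ (between /e/ and /u/) is unaffected → [k].
/u/ (word-final) fails the environment for rule 2, so it stays [u].

[bəɡərkəˈku]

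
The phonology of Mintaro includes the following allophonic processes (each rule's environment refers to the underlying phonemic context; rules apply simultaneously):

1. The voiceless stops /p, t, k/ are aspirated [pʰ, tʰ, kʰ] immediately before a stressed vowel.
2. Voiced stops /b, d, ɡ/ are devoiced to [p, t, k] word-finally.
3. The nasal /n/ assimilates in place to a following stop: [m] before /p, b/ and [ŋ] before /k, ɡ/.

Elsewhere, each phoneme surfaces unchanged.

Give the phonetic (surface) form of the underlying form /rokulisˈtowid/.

[rokulisˈtʰowit]

/r/ — not in any rule's target class → [r].
/o/ (between /r/ and /k/) is unaffected → [o].
/k/ (between /o/ and /u/) fails the environment for rule 1, so it stays [k].
/u/ — not in any rule's target class → [u].
/l/ (between /u/ and /i/): no rule targets it → [l].
/i/ (between /l/ and /s/) is unaffected → [i].
/s/ (between /i/ and /t/) is unaffected → [s].
/t/ (between /s/ and /o/): immediately before a stressed vowel, so rule 1 applies → [tʰ].
/o/ (between /t/ and /w/): no rule targets it → [o].
/w/ (between /o/ and /i/) is unaffected → [w].
/i/ stays [i].
/d/ (word-final): word-finally, so rule 2 applies → [t].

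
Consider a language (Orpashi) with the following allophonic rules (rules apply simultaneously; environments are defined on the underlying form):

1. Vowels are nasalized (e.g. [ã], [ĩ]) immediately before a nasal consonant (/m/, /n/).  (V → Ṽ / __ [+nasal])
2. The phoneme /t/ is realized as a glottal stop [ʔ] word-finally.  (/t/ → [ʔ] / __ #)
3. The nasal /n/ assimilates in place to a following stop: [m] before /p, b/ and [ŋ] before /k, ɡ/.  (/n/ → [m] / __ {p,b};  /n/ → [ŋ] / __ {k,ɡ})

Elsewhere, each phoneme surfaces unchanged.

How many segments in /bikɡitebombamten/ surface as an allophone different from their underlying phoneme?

3

Segments that undergo a rule: /o/ → [õ] (rule 1); /a/ → [ã] (rule 1); /e/ → [ẽ] (rule 1).
All other segments surface unchanged.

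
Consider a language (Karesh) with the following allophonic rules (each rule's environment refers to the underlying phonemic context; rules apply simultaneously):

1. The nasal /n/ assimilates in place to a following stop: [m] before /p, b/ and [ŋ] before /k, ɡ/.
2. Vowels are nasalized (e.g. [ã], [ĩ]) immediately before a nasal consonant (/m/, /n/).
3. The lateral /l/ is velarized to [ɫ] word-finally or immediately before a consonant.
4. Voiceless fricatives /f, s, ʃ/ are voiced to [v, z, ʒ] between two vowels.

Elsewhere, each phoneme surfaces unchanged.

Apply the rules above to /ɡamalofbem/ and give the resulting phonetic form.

[ɡãmalofbẽm]

/a/ (between /ɡ/ and /m/): before a nasal consonant, so rule 2 applies → [ã].
/a/ (between /m/ and /l/) fails the environment for rule 2, so it stays [a].
/l/ (between /a/ and /o/) is in the target of rule 3 but the environment (word-finally or immediately before a consonant) is not met → [l].
/o/ (between /l/ and /f/): rule 2 targets it, but not before a nasal consonant → unchanged [o].
/f/ — between /o/ and /b/; rule 4 does not apply here → [f].
/e/ (between /b/ and /m/): before a nasal consonant, so rule 2 applies → [ẽ].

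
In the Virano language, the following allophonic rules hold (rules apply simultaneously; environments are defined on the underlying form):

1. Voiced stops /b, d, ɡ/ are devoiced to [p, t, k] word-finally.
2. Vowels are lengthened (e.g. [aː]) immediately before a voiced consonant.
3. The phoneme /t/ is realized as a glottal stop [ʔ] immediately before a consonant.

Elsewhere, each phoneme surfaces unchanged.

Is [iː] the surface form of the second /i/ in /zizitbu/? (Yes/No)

/i/ (between /z/ and /t/) fails the environment for rule 2, so it stays [i].
The actual realization is [i], not [iː].

No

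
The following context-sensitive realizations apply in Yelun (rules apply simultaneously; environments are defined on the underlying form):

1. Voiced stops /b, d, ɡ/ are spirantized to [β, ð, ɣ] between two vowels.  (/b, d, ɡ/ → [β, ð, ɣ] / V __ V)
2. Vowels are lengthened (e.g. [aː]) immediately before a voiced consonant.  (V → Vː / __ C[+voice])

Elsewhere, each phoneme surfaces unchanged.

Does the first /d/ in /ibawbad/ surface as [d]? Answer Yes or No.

/d/ (word-final): rule 1 targets it, but not between two vowels → unchanged [d].
The actual realization is [d], which matches [d].

Yes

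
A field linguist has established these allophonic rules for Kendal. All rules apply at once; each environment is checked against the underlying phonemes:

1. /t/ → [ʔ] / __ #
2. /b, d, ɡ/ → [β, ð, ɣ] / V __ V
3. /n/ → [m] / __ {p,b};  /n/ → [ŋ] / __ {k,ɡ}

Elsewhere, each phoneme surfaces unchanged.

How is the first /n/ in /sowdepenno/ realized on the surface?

/n/ (between /e/ and /n/) fails the environment for rule 3, so it stays [n].

[n]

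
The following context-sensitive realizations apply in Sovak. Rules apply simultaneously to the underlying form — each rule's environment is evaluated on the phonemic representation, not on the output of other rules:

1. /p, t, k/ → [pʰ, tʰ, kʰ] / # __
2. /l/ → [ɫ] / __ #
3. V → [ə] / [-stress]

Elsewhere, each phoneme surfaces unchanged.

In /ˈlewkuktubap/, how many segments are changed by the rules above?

3

Segments that undergo a rule: /u/ → [ə] (rule 3); /u/ → [ə] (rule 3); /a/ → [ə] (rule 3).
All other segments surface unchanged.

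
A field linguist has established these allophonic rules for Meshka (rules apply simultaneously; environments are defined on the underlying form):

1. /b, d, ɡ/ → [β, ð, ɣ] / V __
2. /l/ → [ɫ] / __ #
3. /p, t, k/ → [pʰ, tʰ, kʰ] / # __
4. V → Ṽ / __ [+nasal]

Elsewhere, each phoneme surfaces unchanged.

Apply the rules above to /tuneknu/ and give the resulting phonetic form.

[tʰũneknu]

/t/ (word-initial) occurs word-initially → [tʰ] by rule 3.
/u/ — between /t/ and /n/, before a nasal consonant — surfaces as [ũ] (rule 4).
/e/ (between /n/ and /k/): rule 4 targets it, but not before a nasal consonant → unchanged [e].
/k/ (between /e/ and /n/): rule 3 targets it, but not word-initially → unchanged [k].
/u/ (word-final) fails the environment for rule 4, so it stays [u].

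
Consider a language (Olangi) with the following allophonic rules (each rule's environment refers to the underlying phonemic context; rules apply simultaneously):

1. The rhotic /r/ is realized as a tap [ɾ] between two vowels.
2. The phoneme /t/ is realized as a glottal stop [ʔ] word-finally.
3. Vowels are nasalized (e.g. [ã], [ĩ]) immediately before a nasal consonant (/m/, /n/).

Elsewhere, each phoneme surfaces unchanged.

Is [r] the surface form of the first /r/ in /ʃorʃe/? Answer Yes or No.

Yes

/r/ — between /o/ and /ʃ/; rule 1 does not apply here → [r].
The actual realization is [r], which matches [r].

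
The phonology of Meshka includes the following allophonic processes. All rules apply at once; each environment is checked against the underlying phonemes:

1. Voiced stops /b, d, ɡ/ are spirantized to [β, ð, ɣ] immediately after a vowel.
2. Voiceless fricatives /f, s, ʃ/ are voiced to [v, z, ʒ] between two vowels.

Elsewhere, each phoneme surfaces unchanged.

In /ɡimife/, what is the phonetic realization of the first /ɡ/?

[ɡ]

/ɡ/ (word-initial) is in the target of rule 1 but the environment (immediately after a vowel) is not met → [ɡ].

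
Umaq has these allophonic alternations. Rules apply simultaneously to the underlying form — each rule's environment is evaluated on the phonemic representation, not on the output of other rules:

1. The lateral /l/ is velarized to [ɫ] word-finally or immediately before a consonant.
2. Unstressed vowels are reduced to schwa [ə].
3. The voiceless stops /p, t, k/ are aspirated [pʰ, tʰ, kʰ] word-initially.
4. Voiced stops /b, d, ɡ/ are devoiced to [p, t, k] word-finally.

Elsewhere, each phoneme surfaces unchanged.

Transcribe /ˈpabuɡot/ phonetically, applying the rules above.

/p/ (word-initial) occurs word-initially → [pʰ] by rule 3.
/a/ — between /p/ and /b/; rule 2 does not apply here → [a].
/b/ — between /a/ and /u/; rule 4 does not apply here → [b].
Rule 2 applies to /u/ (between /b/ and /ɡ/: in an unstressed syllable) → [ə].
/ɡ/ (between /u/ and /o/) fails the environment for rule 4, so it stays [ɡ].
/o/ (between /ɡ/ and /t/) occurs in an unstressed syllable → [ə] by rule 2.
/t/ (word-final) fails the environment for rule 3, so it stays [t].

[ˈpʰabəɡət]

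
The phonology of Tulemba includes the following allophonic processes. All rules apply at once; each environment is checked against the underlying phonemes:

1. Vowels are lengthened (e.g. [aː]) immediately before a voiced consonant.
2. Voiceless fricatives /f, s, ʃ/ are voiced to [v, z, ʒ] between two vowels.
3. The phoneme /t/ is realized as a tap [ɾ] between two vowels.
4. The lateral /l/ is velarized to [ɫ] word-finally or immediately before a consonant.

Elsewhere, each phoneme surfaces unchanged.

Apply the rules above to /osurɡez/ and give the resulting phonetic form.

/o/ (word-initial): rule 1 targets it, but not before a voiced consonant → unchanged [o].
/s/ — between /o/ and /u/, between two vowels — surfaces as [z] (rule 2).
/u/ (between /s/ and /r/): before a voiced consonant, so rule 1 applies → [uː].
/r/ (between /u/ and /ɡ/) is unaffected → [r].
/ɡ/ stays [ɡ].
Rule 1 applies to /e/ (between /ɡ/ and /z/: before a voiced consonant) → [eː].
/z/ (word-final): no rule targets it → [z].

[ozuːrɡeːz]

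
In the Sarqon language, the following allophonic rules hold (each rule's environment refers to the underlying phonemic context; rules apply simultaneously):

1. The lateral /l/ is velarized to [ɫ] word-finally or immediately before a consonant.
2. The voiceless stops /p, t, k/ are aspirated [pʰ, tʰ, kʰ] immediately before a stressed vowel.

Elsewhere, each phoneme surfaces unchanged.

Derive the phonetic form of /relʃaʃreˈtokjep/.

[reɫʃaʃreˈtʰokjep]

/r/ (word-initial): no rule targets it → [r].
/e/ — not in any rule's target class → [e].
/l/ meets the environment for rule 1 (word-finally or immediately before a consonant) → [ɫ].
/ʃ/ stays [ʃ].
/a/ (between /ʃ/ and /ʃ/): no rule targets it → [a].
/ʃ/ (between /a/ and /r/): no rule targets it → [ʃ].
/r/ (between /ʃ/ and /e/): no rule targets it → [r].
/e/ — not in any rule's target class → [e].
/t/ (between /e/ and /o/) occurs immediately before a stressed vowel → [tʰ] by rule 2.
/o/ stays [o].
/k/ (between /o/ and /j/): rule 2 targets it, but not immediately before a stressed vowel → unchanged [k].
/j/ — not in any rule's target class → [j].
/e/ stays [e].
/p/ (word-final) is in the target of rule 2 but the environment (immediately before a stressed vowel) is not met → [p].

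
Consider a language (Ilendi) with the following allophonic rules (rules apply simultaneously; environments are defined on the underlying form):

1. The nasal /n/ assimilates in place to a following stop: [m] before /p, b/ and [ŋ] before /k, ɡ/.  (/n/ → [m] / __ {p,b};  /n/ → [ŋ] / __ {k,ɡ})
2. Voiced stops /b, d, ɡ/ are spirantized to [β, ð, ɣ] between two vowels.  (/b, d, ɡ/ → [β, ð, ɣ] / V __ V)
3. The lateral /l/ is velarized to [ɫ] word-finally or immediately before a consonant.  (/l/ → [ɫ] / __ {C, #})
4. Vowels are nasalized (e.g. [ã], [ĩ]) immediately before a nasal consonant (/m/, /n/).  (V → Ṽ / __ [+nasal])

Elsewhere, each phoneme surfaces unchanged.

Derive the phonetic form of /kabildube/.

[kaβiɫduβe]

/k/ (word-initial) is unaffected → [k].
/a/ (between /k/ and /b/) fails the environment for rule 4, so it stays [a].
Rule 2 applies to /b/ (between /a/ and /i/: between two vowels) → [β].
/i/ — between /b/ and /l/; rule 4 does not apply here → [i].
/l/ — between /i/ and /d/, word-finally or immediately before a consonant — surfaces as [ɫ] (rule 3).
/d/ (between /l/ and /u/) fails the environment for rule 2, so it stays [d].
/u/ (between /d/ and /b/) is in the target of rule 4 but the environment (before a nasal consonant) is not met → [u].
/b/ meets the environment for rule 2 (between two vowels) → [β].
/e/ (word-final) is in the target of rule 4 but the environment (before a nasal consonant) is not met → [e].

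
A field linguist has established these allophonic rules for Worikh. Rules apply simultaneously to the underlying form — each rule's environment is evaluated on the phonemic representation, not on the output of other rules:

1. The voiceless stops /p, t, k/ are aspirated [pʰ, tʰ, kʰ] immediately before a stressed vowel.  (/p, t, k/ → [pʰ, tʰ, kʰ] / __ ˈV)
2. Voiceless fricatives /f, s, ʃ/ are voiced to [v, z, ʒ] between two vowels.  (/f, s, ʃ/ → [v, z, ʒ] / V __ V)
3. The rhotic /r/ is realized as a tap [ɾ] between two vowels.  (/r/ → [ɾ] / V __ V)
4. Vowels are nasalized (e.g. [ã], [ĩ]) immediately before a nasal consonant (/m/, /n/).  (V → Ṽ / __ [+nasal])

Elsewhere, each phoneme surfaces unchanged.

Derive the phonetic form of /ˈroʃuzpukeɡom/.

[ˈroʒuzpukeɡõm]

/r/ (word-initial): rule 3 targets it, but not between two vowels → unchanged [r].
/o/ (between /r/ and /ʃ/): rule 4 targets it, but not before a nasal consonant → unchanged [o].
Rule 2 applies to /ʃ/ (between /o/ and /u/: between two vowels) → [ʒ].
/u/ (between /ʃ/ and /z/): rule 4 targets it, but not before a nasal consonant → unchanged [u].
/z/ (between /u/ and /p/) is unaffected → [z].
/p/ (between /z/ and /u/) is in the target of rule 1 but the environment (immediately before a stressed vowel) is not met → [p].
/u/ — between /p/ and /k/; rule 4 does not apply here → [u].
/k/ (between /u/ and /e/): rule 1 targets it, but not immediately before a stressed vowel → unchanged [k].
/e/ (between /k/ and /ɡ/) is in the target of rule 4 but the environment (before a nasal consonant) is not met → [e].
/ɡ/ (between /e/ and /o/) is unaffected → [ɡ].
/o/ meets the environment for rule 4 (before a nasal consonant) → [õ].
/m/ (word-final) is unaffected → [m].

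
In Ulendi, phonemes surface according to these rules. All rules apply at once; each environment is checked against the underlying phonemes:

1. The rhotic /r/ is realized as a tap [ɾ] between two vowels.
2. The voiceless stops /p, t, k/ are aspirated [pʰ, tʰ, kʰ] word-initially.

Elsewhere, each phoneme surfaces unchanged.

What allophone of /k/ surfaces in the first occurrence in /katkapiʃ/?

/k/ (word-initial) occurs word-initially → [kʰ] by rule 2.

[kʰ]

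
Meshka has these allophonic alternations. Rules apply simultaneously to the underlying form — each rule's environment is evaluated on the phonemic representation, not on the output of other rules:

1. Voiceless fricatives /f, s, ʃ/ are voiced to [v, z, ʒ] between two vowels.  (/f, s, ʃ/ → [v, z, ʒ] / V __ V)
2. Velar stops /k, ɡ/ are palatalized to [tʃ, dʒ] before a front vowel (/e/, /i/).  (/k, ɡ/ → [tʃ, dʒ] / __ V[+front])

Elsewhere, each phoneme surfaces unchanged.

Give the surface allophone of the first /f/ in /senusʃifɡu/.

/f/ (between /i/ and /ɡ/) fails the environment for rule 1, so it stays [f].

[f]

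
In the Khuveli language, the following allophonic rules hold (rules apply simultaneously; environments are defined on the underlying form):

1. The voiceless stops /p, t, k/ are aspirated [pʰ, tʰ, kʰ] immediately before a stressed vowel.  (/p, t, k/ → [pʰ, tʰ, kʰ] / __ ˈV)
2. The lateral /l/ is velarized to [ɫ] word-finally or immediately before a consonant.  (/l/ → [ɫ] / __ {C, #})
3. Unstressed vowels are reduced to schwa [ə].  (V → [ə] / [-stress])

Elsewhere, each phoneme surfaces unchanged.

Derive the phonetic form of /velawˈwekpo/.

/v/ — not in any rule's target class → [v].
/e/ (between /v/ and /l/): in an unstressed syllable, so rule 3 applies → [ə].
/l/ (between /e/ and /a/) fails the environment for rule 2, so it stays [l].
/a/ (between /l/ and /w/): in an unstressed syllable, so rule 3 applies → [ə].
/w/ (between /a/ and /w/): no rule targets it → [w].
/w/ (between /w/ and /e/) is unaffected → [w].
/e/ — between /w/ and /k/; rule 3 does not apply here → [e].
/k/ (between /e/ and /p/) is in the target of rule 1 but the environment (immediately before a stressed vowel) is not met → [k].
/p/ (between /k/ and /o/) fails the environment for rule 1, so it stays [p].
/o/ (word-final) occurs in an unstressed syllable → [ə] by rule 3.

[vələwˈwekpə]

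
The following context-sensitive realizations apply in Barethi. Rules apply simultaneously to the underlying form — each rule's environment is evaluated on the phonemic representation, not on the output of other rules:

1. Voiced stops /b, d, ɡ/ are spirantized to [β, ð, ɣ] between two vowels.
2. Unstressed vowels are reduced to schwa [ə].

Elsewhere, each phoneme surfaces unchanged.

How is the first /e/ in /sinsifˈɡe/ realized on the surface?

[e]

/e/ — word-final; rule 2 does not apply here → [e].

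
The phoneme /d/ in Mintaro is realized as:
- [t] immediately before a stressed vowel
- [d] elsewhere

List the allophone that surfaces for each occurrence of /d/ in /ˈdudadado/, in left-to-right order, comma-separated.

[t], [d], [d], [d]

Occurrence 1 (position 1): immediately before a stressed vowel → [t].
Occurrence 2 (position 3): no conditioning environment matches → elsewhere allophone [d].
Occurrence 3 (position 5): no conditioning environment matches → elsewhere allophone [d].
Occurrence 4 (position 7): no conditioning environment matches → elsewhere allophone [d].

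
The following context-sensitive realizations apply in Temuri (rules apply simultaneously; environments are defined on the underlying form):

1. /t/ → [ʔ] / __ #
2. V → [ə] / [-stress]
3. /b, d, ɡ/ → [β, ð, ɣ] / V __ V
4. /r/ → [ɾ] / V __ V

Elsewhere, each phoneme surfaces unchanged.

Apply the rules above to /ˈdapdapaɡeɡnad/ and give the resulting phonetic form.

/d/ (word-initial) is in the target of rule 3 but the environment (between two vowels) is not met → [d].
/a/ (between /d/ and /p/) fails the environment for rule 2, so it stays [a].
/p/ (between /a/ and /d/): no rule targets it → [p].
/d/ (between /p/ and /a/): rule 3 targets it, but not between two vowels → unchanged [d].
/a/ — between /d/ and /p/, in an unstressed syllable — surfaces as [ə] (rule 2).
/p/ (between /a/ and /a/): no rule targets it → [p].
/a/ — between /p/ and /ɡ/, in an unstressed syllable — surfaces as [ə] (rule 2).
/ɡ/ — between /a/ and /e/, between two vowels — surfaces as [ɣ] (rule 3).
/e/ — between /ɡ/ and /ɡ/, in an unstressed syllable — surfaces as [ə] (rule 2).
/ɡ/ (between /e/ and /n/): rule 3 targets it, but not between two vowels → unchanged [ɡ].
/n/ (between /ɡ/ and /a/): no rule targets it → [n].
/a/ meets the environment for rule 2 (in an unstressed syllable) → [ə].
/d/ — word-final; rule 3 does not apply here → [d].

[ˈdapdəpəɣəɡnəd]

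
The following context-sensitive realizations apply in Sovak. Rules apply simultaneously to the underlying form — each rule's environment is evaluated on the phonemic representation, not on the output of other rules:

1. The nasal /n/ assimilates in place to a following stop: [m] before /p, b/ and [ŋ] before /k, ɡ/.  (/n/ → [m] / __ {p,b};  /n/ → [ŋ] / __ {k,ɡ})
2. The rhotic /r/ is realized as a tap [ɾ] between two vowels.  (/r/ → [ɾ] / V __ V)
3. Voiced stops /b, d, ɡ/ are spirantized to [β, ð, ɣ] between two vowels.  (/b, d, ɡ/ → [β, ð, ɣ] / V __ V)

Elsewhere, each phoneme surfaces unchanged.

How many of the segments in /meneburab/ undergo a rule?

2

Segments that undergo a rule: /b/ → [β] (rule 3); /r/ → [ɾ] (rule 2).
All other segments surface unchanged.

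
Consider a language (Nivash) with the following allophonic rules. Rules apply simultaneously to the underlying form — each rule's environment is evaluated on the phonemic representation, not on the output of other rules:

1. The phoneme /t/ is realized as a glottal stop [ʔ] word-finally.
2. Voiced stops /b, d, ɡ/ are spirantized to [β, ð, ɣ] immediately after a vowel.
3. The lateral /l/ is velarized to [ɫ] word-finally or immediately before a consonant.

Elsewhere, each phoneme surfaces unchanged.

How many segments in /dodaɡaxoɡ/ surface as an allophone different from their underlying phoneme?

Segments that undergo a rule: /d/ → [ð] (rule 2); /ɡ/ → [ɣ] (rule 2); /ɡ/ → [ɣ] (rule 2).
All other segments surface unchanged.

3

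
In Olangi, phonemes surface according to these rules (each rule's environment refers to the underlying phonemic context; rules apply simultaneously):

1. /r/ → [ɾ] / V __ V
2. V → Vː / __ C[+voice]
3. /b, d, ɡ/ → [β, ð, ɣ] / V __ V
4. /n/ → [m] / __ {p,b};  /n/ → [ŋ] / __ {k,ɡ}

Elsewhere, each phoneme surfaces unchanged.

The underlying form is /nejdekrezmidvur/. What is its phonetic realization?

/n/ — word-initial; rule 4 does not apply here → [n].
/e/ (between /n/ and /j/): before a voiced consonant, so rule 2 applies → [eː].
/j/ (between /e/ and /d/) is unaffected → [j].
/d/ (between /j/ and /e/) fails the environment for rule 3, so it stays [d].
/e/ (between /d/ and /k/) fails the environment for rule 2, so it stays [e].
/k/ (between /e/ and /r/): no rule targets it → [k].
/r/ (between /k/ and /e/) is in the target of rule 1 but the environment (between two vowels) is not met → [r].
/e/ (between /r/ and /z/) occurs before a voiced consonant → [eː] by rule 2.
/z/ — not in any rule's target class → [z].
/m/ stays [m].
Rule 2 applies to /i/ (between /m/ and /d/: before a voiced consonant) → [iː].
/d/ (between /i/ and /v/) is in the target of rule 3 but the environment (between two vowels) is not met → [d].
/v/ (between /d/ and /u/) is unaffected → [v].
/u/ meets the environment for rule 2 (before a voiced consonant) → [uː].
/r/ — word-final; rule 1 does not apply here → [r].

[neːjdekreːzmiːdvuːr]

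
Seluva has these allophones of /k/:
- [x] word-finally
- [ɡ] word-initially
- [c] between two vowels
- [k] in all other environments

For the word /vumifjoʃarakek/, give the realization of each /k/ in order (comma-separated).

[c], [x]

Occurrence 1 (position 12): between two vowels → [c].
Occurrence 2 (position 14): word-finally → [x].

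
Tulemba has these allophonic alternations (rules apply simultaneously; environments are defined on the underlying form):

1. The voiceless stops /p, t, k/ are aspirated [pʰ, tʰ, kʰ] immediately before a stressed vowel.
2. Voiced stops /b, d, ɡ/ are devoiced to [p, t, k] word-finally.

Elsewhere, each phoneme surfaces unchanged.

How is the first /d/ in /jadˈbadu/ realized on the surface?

[d]

/d/ — between /a/ and /b/; rule 2 does not apply here → [d].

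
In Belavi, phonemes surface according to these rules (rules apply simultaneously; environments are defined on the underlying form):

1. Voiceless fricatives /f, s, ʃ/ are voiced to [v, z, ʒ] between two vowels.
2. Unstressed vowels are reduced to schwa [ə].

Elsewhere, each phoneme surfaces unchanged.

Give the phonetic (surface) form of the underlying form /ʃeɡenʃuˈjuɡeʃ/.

[ʃəɡənʃəˈjuɡəʃ]

/ʃ/ (word-initial) fails the environment for rule 1, so it stays [ʃ].
/e/ — between /ʃ/ and /ɡ/, in an unstressed syllable — surfaces as [ə] (rule 2).
/e/ (between /ɡ/ and /n/) occurs in an unstressed syllable → [ə] by rule 2.
/ʃ/ (between /n/ and /u/) is in the target of rule 1 but the environment (between two vowels) is not met → [ʃ].
Rule 2 applies to /u/ (between /ʃ/ and /j/: in an unstressed syllable) → [ə].
/u/ — between /j/ and /ɡ/; rule 2 does not apply here → [u].
/e/ — between /ɡ/ and /ʃ/, in an unstressed syllable — surfaces as [ə] (rule 2).
/ʃ/ (word-final) fails the environment for rule 1, so it stays [ʃ].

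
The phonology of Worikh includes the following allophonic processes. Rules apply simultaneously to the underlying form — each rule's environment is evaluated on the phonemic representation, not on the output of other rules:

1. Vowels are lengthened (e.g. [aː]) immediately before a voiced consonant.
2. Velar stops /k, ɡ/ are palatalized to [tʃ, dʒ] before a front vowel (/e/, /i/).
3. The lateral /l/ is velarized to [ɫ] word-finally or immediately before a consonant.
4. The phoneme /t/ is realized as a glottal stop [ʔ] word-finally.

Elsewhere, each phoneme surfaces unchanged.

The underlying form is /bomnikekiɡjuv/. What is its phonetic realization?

[boːmnitʃetʃiːɡjuːv]

/b/ (word-initial): no rule targets it → [b].
/o/ — between /b/ and /m/, before a voiced consonant — surfaces as [oː] (rule 1).
/m/ stays [m].
/n/ (between /m/ and /i/): no rule targets it → [n].
/i/ (between /n/ and /k/) fails the environment for rule 1, so it stays [i].
/k/ (between /i/ and /e/) occurs before a front vowel → [tʃ] by rule 2.
/e/ (between /k/ and /k/) fails the environment for rule 1, so it stays [e].
/k/ — between /e/ and /i/, before a front vowel — surfaces as [tʃ] (rule 2).
/i/ (between /k/ and /ɡ/): before a voiced consonant, so rule 1 applies → [iː].
/ɡ/ (between /i/ and /j/) is in the target of rule 2 but the environment (before a front vowel) is not met → [ɡ].
/j/ — not in any rule's target class → [j].
Rule 1 applies to /u/ (between /j/ and /v/: before a voiced consonant) → [uː].
/v/ stays [v].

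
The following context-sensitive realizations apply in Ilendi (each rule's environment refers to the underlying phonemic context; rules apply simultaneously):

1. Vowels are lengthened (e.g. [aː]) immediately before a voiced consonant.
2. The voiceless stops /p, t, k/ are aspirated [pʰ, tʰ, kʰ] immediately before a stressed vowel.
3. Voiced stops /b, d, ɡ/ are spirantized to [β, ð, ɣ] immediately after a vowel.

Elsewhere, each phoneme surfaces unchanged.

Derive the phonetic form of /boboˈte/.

/b/ (word-initial) is in the target of rule 3 but the environment (immediately after a vowel) is not met → [b].
Rule 1 applies to /o/ (between /b/ and /b/: before a voiced consonant) → [oː].
/b/ (between /o/ and /o/) occurs immediately after a vowel → [β] by rule 3.
/o/ (between /b/ and /t/): rule 1 targets it, but not before a voiced consonant → unchanged [o].
Rule 2 applies to /t/ (between /o/ and /e/: immediately before a stressed vowel) → [tʰ].
/e/ (word-final): rule 1 targets it, but not before a voiced consonant → unchanged [e].

[boːβoˈtʰe]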